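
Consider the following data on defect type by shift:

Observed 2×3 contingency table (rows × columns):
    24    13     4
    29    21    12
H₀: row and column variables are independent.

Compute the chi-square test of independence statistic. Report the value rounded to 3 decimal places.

test statistic = 2.162

Row totals [41, 62], col totals [53, 34, 16], n=103
χ² = (24−21.10)²/21.10 + (13−13.53)²/13.53 + (4−6.37)²/6.37 + (29−31.90)²/31.90 + (21−20.47)²/20.47 + (12−9.63)²/9.63 = 2.1624
df = 2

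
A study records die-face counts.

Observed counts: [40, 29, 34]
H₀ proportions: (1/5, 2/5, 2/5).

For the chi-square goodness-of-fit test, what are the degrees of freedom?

degrees of freedom = 2

df = k − 1 = 3 − 1 = 2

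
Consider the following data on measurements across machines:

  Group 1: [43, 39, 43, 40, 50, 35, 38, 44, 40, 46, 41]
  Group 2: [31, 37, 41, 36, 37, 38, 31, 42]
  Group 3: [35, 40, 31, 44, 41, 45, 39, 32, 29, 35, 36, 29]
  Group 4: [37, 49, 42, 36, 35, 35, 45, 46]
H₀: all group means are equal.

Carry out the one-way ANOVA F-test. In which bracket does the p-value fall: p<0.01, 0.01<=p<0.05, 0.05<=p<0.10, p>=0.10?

Group means [41.73, 36.62, 36.33, 40.62], grand mean 38.795
SSB = Σnᵢ(x̄ᵢ−x̄)² = 231.760; SSW = ΣΣ(x−x̄ᵢ)² = 834.598
MSB = 231.760/3 = 77.2535; MSW = 834.598/35 = 23.8457
F = MSB/MSW = 3.2397
df = (3, 35)
p-value (upper-tail) = 0.03363
→ bracket: 0.01<=p<0.05

p-value bracket: 0.01<=p<0.05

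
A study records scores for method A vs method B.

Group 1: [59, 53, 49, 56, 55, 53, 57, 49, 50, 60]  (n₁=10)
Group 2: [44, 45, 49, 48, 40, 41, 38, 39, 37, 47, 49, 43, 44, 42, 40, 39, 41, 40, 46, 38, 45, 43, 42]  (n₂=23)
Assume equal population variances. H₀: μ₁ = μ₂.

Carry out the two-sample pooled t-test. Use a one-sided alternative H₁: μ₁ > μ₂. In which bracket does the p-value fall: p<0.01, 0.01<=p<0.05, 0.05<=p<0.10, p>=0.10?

x̄₁=54.100, s₁=3.985, n₁=10
x̄₂=42.609, s₂=3.590, n₂=23
s_p² = [9·3.985² + 22·3.590²]/31 = 13.7541
SE = √(s_p²·(1/10+1/23)) = 1.4048
t = (54.100−42.609)/1.4048 = 8.1801
df = 31
p-value (one-sided, H₁ greater) = 0.00000
→ bracket: p<0.01

p-value bracket: p<0.01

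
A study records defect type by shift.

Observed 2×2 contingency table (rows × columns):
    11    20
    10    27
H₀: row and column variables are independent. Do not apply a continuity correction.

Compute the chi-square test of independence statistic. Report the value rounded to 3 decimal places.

Row totals [31, 37], col totals [21, 47], n=68
χ² = (11−9.57)²/9.57 + (20−21.43)²/21.43 + (10−11.43)²/11.43 + (27−25.57)²/25.57 = 0.5652
df = 1

test statistic = 0.565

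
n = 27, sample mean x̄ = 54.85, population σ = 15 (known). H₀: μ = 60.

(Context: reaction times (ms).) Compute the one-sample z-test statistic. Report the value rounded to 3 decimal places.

SE = σ/√n = 15/√27 = 2.8868
z = (x̄−μ₀)/SE = (54.85−60)/2.8868 = -1.7840

test statistic = -1.784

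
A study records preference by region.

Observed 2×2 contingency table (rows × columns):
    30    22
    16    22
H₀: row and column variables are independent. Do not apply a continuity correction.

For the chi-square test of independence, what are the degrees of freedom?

df = (r−1)(c−1) = (2−1)·(2−1) = 1

degrees of freedom = 1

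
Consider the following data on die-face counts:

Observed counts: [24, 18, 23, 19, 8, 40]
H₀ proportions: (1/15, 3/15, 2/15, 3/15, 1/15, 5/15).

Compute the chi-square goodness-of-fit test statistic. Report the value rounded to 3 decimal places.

n = 132; E_i = n·p_i = [8.80, 26.40, 17.60, 26.40, 8.80, 44.00]
χ² = (24−8.80)²/8.80 + (18−26.40)²/26.40 + (23−17.60)²/17.60 + (19−26.40)²/26.40 + (8−8.80)²/8.80 + (40−44.00)²/44.00 = 33.0947
df = 5

test statistic = 33.095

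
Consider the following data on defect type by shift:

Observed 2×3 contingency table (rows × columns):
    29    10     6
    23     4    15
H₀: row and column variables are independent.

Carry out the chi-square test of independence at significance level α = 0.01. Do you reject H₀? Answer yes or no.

Row totals [45, 42], col totals [52, 14, 21], n=87
χ² = (29−26.90)²/26.90 + (10−7.24)²/7.24 + (6−10.86)²/10.86 + (23−25.10)²/25.10 + (4−6.76)²/6.76 + (15−10.14)²/10.14 = 7.0258
df = 2
p-value (upper-tail) = 0.02981
At α=0.01: p ≥ α → fail to reject H₀

reject H₀: no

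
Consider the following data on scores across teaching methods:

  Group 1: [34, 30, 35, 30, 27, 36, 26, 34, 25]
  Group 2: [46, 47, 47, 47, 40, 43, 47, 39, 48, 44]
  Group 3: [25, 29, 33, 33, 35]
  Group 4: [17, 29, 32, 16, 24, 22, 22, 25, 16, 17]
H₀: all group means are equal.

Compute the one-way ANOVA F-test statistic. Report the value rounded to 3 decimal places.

test statistic = 45.960

Group means [30.78, 44.80, 31.00, 22.00], grand mean 32.353
SSB = Σnᵢ(x̄ᵢ−x̄)² = 2652.609; SSW = ΣΣ(x−x̄ᵢ)² = 577.156
MSB = 2652.609/3 = 884.2031; MSW = 577.156/30 = 19.2385
F = MSB/MSW = 45.9600
df = (3, 30)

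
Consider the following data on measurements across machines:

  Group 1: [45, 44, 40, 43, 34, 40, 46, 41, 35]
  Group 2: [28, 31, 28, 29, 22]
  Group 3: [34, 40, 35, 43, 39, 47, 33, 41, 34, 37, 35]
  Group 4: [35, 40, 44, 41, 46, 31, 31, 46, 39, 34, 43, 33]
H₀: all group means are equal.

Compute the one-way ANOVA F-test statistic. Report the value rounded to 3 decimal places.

test statistic = 9.208

Group means [40.89, 27.60, 38.00, 38.58], grand mean 37.486
SSB = Σnᵢ(x̄ᵢ−x̄)² = 610.238; SSW = ΣΣ(x−x̄ᵢ)² = 729.006
MSB = 610.238/3 = 203.4126; MSW = 729.006/33 = 22.0911
F = MSB/MSW = 9.2079
df = (3, 33)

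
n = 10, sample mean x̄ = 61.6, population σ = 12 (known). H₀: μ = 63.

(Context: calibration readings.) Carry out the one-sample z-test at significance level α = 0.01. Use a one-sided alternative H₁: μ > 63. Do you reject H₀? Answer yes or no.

SE = σ/√n = 12/√10 = 3.7947
z = (x̄−μ₀)/SE = (61.6−63)/3.7947 = -0.3689
p-value (one-sided, H₁ greater) = 0.64391
At α=0.01: p ≥ α → fail to reject H₀

reject H₀: no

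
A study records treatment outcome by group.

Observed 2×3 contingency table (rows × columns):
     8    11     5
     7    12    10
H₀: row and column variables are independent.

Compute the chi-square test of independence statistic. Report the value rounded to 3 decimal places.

Row totals [24, 29], col totals [15, 23, 15], n=53
χ² = (8−6.79)²/6.79 + (11−10.42)²/10.42 + (5−6.79)²/6.79 + (7−8.21)²/8.21 + (12−12.58)²/12.58 + (10−8.21)²/8.21 = 1.3168
df = 2

test statistic = 1.317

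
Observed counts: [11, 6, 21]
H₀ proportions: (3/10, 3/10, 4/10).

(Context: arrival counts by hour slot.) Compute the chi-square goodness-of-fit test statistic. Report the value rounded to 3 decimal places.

test statistic = 4.785

n = 38; E_i = n·p_i = [11.40, 11.40, 15.20]
χ² = (11−11.40)²/11.40 + (6−11.40)²/11.40 + (21−15.20)²/15.20 = 4.7851
df = 2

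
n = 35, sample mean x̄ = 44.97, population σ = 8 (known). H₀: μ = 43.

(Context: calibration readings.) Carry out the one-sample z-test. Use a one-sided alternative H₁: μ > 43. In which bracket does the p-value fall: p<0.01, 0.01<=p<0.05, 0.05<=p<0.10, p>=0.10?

p-value bracket: 0.05<=p<0.10

SE = σ/√n = 8/√35 = 1.3522
z = (x̄−μ₀)/SE = (44.97−43)/1.3522 = 1.4568
p-value (one-sided, H₁ greater) = 0.07258
→ bracket: 0.05<=p<0.10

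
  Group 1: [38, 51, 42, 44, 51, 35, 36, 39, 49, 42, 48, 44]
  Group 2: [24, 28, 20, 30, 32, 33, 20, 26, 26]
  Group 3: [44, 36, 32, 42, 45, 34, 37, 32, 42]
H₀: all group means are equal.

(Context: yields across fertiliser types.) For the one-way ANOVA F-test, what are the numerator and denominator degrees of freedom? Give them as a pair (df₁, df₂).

degrees of freedom = [2, 27]

k = 3 groups, N = 30 total
df = (k−1, N−k) = (3−1, 30−3) = (2, 27)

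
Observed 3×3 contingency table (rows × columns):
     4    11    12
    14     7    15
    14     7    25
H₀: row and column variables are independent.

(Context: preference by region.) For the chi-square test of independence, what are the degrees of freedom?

degrees of freedom = 4

df = (r−1)(c−1) = (3−1)·(3−1) = 4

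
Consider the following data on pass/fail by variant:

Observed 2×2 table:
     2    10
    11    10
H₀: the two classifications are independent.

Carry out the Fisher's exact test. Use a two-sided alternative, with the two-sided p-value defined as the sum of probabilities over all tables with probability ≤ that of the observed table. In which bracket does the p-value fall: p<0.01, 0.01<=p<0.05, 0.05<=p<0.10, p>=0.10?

p-value bracket: 0.05<=p<0.10

Margins: r₁=12, r₂=21, c₁=13, c₂=20, n=33
p_obs = C(12,2)·C(21,11)/C(33,13); sum pmf over tables with pmf ≤ p_obs
p-value (two-sided) = 0.06715
→ bracket: 0.05<=p<0.10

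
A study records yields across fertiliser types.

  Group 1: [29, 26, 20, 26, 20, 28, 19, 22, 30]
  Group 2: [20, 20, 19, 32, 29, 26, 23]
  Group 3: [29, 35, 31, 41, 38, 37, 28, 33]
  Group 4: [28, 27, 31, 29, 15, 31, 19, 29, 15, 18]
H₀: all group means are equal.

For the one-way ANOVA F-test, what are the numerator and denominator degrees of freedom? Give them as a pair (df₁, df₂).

k = 4 groups, N = 34 total
df = (k−1, N−k) = (4−1, 34−4) = (3, 30)

degrees of freedom = [3, 30]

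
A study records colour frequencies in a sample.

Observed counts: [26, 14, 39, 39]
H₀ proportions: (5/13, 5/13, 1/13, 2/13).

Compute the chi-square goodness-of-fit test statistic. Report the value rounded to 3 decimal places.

n = 118; E_i = n·p_i = [45.38, 45.38, 9.08, 18.15]
χ² = (26−45.38)²/45.38 + (14−45.38)²/45.38 + (39−9.08)²/9.08 + (39−18.15)²/18.15 = 152.5653
df = 3

test statistic = 152.565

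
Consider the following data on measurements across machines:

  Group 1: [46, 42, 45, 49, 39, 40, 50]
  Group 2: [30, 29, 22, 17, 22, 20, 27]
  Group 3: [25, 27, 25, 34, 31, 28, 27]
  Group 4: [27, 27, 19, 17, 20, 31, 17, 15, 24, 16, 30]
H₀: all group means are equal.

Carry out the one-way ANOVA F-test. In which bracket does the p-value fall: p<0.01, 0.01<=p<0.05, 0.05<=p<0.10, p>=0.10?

p-value bracket: p<0.01

Group means [44.43, 23.86, 28.14, 22.09], grand mean 28.688
SSB = Σnᵢ(x̄ᵢ−x̄)² = 2378.537; SSW = ΣΣ(x−x̄ᵢ)² = 664.338
MSB = 2378.537/3 = 792.8458; MSW = 664.338/28 = 23.7263
F = MSB/MSW = 33.4163
df = (3, 28)
p-value (upper-tail) = 0.00000
→ bracket: p<0.01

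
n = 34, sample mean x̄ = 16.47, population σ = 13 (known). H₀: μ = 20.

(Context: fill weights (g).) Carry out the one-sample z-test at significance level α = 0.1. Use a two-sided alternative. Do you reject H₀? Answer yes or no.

SE = σ/√n = 13/√34 = 2.2295
z = (x̄−μ₀)/SE = (16.47−20)/2.2295 = -1.5833
p-value (two-sided) = 0.11335
At α=0.1: p ≥ α → fail to reject H₀

reject H₀: no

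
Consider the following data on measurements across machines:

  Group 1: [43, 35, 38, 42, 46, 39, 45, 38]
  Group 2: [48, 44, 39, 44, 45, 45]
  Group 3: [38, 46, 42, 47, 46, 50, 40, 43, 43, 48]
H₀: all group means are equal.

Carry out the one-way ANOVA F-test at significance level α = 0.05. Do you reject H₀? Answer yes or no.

reject H₀: no

Group means [40.75, 44.17, 44.30], grand mean 43.083
SSB = Σnᵢ(x̄ᵢ−x̄)² = 65.400; SSW = ΣΣ(x−x̄ᵢ)² = 272.433
MSB = 65.400/2 = 32.7000; MSW = 272.433/21 = 12.9730
F = MSB/MSW = 2.5206
df = (2, 21)
p-value (upper-tail) = 0.10444
At α=0.05: p ≥ α → fail to reject H₀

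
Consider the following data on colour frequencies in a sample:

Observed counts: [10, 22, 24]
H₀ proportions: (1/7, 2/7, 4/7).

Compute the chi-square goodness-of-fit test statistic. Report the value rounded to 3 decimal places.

n = 56; E_i = n·p_i = [8.00, 16.00, 32.00]
χ² = (10−8.00)²/8.00 + (22−16.00)²/16.00 + (24−32.00)²/32.00 = 4.7500
df = 2

test statistic = 4.750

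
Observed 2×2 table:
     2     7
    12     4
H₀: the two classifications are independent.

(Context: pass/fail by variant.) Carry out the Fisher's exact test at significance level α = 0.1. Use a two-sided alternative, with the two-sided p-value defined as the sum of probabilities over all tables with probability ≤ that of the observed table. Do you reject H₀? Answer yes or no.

Margins: r₁=9, r₂=16, c₁=14, c₂=11, n=25
p_obs = C(9,2)·C(16,12)/C(25,14); sum pmf over tables with pmf ≤ p_obs
p-value (two-sided) = 0.01684
At α=0.1: p < α → reject H₀

reject H₀: yes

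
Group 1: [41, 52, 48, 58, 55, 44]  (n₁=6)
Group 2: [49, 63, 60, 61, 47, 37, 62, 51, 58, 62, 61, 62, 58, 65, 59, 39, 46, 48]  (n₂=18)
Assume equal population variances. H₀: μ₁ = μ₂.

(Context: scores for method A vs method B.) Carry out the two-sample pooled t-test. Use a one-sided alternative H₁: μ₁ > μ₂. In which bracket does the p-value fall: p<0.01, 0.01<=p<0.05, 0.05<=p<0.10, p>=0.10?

p-value bracket: p>=0.10

x̄₁=49.667, s₁=6.532, n₁=6
x̄₂=54.889, s₂=8.636, n₂=18
s_p² = [5·6.532² + 17·8.636²]/22 = 67.3232
SE = √(s_p²·(1/6+1/18)) = 3.8679
t = (49.667−54.889)/3.8679 = -1.3501
df = 22
p-value (one-sided, H₁ greater) = 0.90465
→ bracket: p>=0.10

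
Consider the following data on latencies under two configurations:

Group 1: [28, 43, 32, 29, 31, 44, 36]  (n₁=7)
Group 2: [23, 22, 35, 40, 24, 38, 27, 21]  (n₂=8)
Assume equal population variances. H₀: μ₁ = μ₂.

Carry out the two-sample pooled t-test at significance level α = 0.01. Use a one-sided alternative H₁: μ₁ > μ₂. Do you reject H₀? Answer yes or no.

reject H₀: no

x̄₁=34.714, s₁=6.525, n₁=7
x̄₂=28.750, s₂=7.704, n₂=8
s_p² = [6·6.525² + 7·7.704²]/13 = 51.6099
SE = √(s_p²·(1/7+1/8)) = 3.7181
t = (34.714−28.750)/3.7181 = 1.6041
df = 13
p-value (one-sided, H₁ greater) = 0.06635
At α=0.01: p ≥ α → fail to reject H₀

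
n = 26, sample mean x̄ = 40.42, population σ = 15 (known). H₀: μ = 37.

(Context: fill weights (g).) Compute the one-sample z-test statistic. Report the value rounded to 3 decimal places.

SE = σ/√n = 15/√26 = 2.9417
z = (x̄−μ₀)/SE = (40.42−37)/2.9417 = 1.1626

test statistic = 1.163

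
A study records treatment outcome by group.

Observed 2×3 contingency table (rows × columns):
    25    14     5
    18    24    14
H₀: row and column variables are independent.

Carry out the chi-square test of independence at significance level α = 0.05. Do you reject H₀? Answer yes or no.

reject H₀: yes

Row totals [44, 56], col totals [43, 38, 19], n=100
χ² = (25−18.92)²/18.92 + (14−16.72)²/16.72 + (5−8.36)²/8.36 + (18−24.08)²/24.08 + (24−21.28)²/21.28 + (14−10.64)²/10.64 = 6.6906
df = 2
p-value (upper-tail) = 0.03525
At α=0.05: p < α → reject H₀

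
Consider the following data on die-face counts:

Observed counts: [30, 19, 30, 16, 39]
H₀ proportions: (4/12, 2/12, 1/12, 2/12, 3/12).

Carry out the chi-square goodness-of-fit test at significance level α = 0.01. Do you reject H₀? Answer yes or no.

reject H₀: yes

n = 134; E_i = n·p_i = [44.67, 22.33, 11.17, 22.33, 33.50]
χ² = (30−44.67)²/44.67 + (19−22.33)²/22.33 + (30−11.17)²/11.17 + (16−22.33)²/22.33 + (39−33.50)²/33.50 = 39.7761
df = 4
p-value (upper-tail) = 0.00000
At α=0.01: p < α → reject H₀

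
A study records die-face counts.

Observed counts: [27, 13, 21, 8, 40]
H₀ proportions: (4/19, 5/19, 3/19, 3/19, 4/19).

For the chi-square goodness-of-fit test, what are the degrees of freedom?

df = k − 1 = 5 − 1 = 4

degrees of freedom = 4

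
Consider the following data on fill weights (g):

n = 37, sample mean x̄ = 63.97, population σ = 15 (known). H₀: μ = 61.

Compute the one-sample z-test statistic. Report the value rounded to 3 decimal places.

test statistic = 1.204

SE = σ/√n = 15/√37 = 2.4660
z = (x̄−μ₀)/SE = (63.97−61)/2.4660 = 1.2044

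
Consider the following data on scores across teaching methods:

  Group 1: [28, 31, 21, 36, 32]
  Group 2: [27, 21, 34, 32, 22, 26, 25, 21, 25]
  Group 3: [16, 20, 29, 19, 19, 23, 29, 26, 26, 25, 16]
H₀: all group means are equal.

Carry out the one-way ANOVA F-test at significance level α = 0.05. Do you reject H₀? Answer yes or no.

reject H₀: yes

Group means [29.60, 25.89, 22.55], grand mean 25.160
SSB = Σnᵢ(x̄ᵢ−x̄)² = 178.544; SSW = ΣΣ(x−x̄ᵢ)² = 524.816
MSB = 178.544/2 = 89.2719; MSW = 524.816/22 = 23.8553
F = MSB/MSW = 3.7422
df = (2, 22)
p-value (upper-tail) = 0.03991
At α=0.05: p < α → reject H₀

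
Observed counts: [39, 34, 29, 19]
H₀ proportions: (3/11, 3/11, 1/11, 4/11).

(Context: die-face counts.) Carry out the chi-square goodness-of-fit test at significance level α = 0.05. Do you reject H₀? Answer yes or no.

reject H₀: yes

n = 121; E_i = n·p_i = [33.00, 33.00, 11.00, 44.00]
χ² = (39−33.00)²/33.00 + (34−33.00)²/33.00 + (29−11.00)²/11.00 + (19−44.00)²/44.00 = 44.7803
df = 3
p-value (upper-tail) = 0.00000
At α=0.05: p < α → reject H₀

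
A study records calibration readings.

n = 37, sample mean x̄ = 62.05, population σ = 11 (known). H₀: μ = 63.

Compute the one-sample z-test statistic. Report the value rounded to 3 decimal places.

SE = σ/√n = 11/√37 = 1.8084
z = (x̄−μ₀)/SE = (62.05−63)/1.8084 = -0.5253

test statistic = -0.525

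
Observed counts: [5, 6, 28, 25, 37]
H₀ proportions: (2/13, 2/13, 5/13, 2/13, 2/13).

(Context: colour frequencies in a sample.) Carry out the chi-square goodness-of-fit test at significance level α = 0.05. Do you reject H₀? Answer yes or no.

n = 101; E_i = n·p_i = [15.54, 15.54, 38.85, 15.54, 15.54]
χ² = (5−15.54)²/15.54 + (6−15.54)²/15.54 + (28−38.85)²/38.85 + (25−15.54)²/15.54 + (37−15.54)²/15.54 = 51.4347
df = 4
p-value (upper-tail) = 0.00000
At α=0.05: p < α → reject H₀

reject H₀: yes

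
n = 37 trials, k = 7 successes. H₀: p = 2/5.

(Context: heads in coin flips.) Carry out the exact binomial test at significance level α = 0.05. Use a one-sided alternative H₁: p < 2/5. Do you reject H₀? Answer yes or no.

reject H₀: yes

Exact binomial: n=37, k=7, p₀=2/5=0.4000
P(X≤7) from Σ C(n,i)·p₀^i·(1−p₀)^(n−i)
p-value (one-sided, H₁ less) = 0.00544
At α=0.05: p < α → reject H₀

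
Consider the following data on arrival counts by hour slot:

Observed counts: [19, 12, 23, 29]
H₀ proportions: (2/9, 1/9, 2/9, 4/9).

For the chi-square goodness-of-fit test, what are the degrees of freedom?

degrees of freedom = 3

df = k − 1 = 4 − 1 = 3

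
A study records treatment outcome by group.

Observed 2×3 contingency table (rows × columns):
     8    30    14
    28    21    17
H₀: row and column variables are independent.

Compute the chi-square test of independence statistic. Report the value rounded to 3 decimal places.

Row totals [52, 66], col totals [36, 51, 31], n=118
χ² = (8−15.86)²/15.86 + (30−22.47)²/22.47 + (14−13.66)²/13.66 + (28−20.14)²/20.14 + (21−28.53)²/28.53 + (17−17.34)²/17.34 = 11.4904
df = 2

test statistic = 11.490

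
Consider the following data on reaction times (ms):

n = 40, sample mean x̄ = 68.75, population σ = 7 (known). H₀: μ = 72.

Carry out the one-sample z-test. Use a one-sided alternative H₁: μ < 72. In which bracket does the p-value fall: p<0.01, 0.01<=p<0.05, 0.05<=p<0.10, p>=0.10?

SE = σ/√n = 7/√40 = 1.1068
z = (x̄−μ₀)/SE = (68.75−72)/1.1068 = -2.9364
p-value (one-sided, H₁ less) = 0.00166
→ bracket: p<0.01

p-value bracket: p<0.01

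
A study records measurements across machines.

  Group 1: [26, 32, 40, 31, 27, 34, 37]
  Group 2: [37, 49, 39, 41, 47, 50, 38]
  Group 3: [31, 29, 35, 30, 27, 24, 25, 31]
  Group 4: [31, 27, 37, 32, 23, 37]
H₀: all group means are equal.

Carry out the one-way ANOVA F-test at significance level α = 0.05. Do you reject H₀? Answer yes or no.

Group means [32.43, 43.00, 29.00, 31.17], grand mean 33.821
SSB = Σnᵢ(x̄ᵢ−x̄)² = 831.560; SSW = ΣΣ(x−x̄ᵢ)² = 578.548
MSB = 831.560/3 = 277.1865; MSW = 578.548/24 = 24.1062
F = MSB/MSW = 11.4986
df = (3, 24)
p-value (upper-tail) = 0.00007
At α=0.05: p < α → reject H₀

reject H₀: yes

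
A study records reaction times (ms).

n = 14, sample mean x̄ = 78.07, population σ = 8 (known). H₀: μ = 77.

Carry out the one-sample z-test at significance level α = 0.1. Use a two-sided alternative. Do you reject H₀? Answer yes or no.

reject H₀: no

SE = σ/√n = 8/√14 = 2.1381
z = (x̄−μ₀)/SE = (78.07−77)/2.1381 = 0.5004
p-value (two-sided) = 0.61676
At α=0.1: p ≥ α → fail to reject H₀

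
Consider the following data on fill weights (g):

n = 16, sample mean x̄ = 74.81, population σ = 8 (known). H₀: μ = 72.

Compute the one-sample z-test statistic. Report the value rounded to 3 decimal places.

test statistic = 1.405

SE = σ/√n = 8/√16 = 2.0000
z = (x̄−μ₀)/SE = (74.81−72)/2.0000 = 1.4050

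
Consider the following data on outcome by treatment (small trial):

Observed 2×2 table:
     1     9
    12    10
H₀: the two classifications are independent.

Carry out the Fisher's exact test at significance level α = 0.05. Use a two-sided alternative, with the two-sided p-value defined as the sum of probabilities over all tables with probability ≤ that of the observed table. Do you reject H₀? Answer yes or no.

reject H₀: yes

Margins: r₁=10, r₂=22, c₁=13, c₂=19, n=32
p_obs = C(10,1)·C(22,12)/C(32,13); sum pmf over tables with pmf ≤ p_obs
p-value (two-sided) = 0.02367
At α=0.05: p < α → reject H₀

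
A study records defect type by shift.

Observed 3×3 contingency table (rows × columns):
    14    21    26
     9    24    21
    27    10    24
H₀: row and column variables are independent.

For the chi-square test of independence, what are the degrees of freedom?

degrees of freedom = 4

df = (r−1)(c−1) = (3−1)·(3−1) = 4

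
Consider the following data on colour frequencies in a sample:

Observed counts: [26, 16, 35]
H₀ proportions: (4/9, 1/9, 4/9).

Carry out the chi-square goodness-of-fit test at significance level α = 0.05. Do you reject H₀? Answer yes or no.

reject H₀: yes

n = 77; E_i = n·p_i = [34.22, 8.56, 34.22]
χ² = (26−34.22)²/34.22 + (16−8.56)²/8.56 + (35−34.22)²/34.22 = 8.4708
df = 2
p-value (upper-tail) = 0.01447
At α=0.05: p < α → reject H₀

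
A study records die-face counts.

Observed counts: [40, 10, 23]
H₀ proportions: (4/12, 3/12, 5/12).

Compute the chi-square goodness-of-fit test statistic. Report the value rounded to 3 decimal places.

n = 73; E_i = n·p_i = [24.33, 18.25, 30.42]
χ² = (40−24.33)²/24.33 + (10−18.25)²/18.25 + (23−30.42)²/30.42 = 15.6247
df = 2

test statistic = 15.625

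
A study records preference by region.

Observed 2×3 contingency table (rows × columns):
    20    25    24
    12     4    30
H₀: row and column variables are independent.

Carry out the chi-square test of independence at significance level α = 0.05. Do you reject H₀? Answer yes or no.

reject H₀: yes

Row totals [69, 46], col totals [32, 29, 54], n=115
χ² = (20−19.20)²/19.20 + (25−17.40)²/17.40 + (24−32.40)²/32.40 + (12−12.80)²/12.80 + (4−11.60)²/11.60 + (30−21.60)²/21.60 = 13.8266
df = 2
p-value (upper-tail) = 0.00099
At α=0.05: p < α → reject H₀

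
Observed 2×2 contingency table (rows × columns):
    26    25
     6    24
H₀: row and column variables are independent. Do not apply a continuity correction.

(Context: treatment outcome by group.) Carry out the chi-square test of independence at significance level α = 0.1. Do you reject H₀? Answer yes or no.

reject H₀: yes

Row totals [51, 30], col totals [32, 49], n=81
χ² = (26−20.15)²/20.15 + (25−30.85)²/30.85 + (6−11.85)²/11.85 + (24−18.15)²/18.15 = 7.5858
df = 1
p-value (upper-tail) = 0.00588
At α=0.1: p < α → reject H₀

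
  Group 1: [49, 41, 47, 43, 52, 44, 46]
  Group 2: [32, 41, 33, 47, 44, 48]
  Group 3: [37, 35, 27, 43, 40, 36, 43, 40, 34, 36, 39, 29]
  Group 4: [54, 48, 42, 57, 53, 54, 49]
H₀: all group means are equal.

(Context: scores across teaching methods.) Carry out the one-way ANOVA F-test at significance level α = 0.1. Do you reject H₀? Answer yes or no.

Group means [46.00, 40.83, 36.58, 51.00], grand mean 42.594
SSB = Σnᵢ(x̄ᵢ−x̄)² = 1027.969; SSW = ΣΣ(x−x̄ᵢ)² = 745.750
MSB = 1027.969/3 = 342.6562; MSW = 745.750/28 = 26.6339
F = MSB/MSW = 12.8654
df = (3, 28)
p-value (upper-tail) = 0.00002
At α=0.1: p < α → reject H₀

reject H₀: yes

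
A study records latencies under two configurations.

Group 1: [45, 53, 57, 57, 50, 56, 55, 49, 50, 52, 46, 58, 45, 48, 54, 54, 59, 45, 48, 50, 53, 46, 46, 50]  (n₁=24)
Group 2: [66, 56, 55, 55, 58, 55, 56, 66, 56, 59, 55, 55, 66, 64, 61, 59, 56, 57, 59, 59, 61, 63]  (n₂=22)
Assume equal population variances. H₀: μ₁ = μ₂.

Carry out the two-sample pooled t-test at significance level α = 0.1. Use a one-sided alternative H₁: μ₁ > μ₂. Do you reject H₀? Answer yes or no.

x̄₁=51.083, s₁=4.481, n₁=24
x̄₂=58.955, s₂=3.885, n₂=22
s_p² = [23·4.481² + 21·3.885²]/44 = 17.6997
SE = √(s_p²·(1/24+1/22)) = 1.2418
t = (51.083−58.955)/1.2418 = -6.3386
df = 44
p-value (one-sided, H₁ greater) = 1.00000
At α=0.1: p ≥ α → fail to reject H₀

reject H₀: no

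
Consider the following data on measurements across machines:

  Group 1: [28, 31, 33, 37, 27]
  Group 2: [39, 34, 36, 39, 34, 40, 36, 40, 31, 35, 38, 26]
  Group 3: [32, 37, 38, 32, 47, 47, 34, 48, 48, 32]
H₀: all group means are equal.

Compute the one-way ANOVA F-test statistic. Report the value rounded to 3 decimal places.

test statistic = 3.976

Group means [31.20, 35.67, 39.50], grand mean 36.259
SSB = Σnᵢ(x̄ᵢ−x̄)² = 237.219; SSW = ΣΣ(x−x̄ᵢ)² = 715.967
MSB = 237.219/2 = 118.6093; MSW = 715.967/24 = 29.8319
F = MSB/MSW = 3.9759
df = (2, 24)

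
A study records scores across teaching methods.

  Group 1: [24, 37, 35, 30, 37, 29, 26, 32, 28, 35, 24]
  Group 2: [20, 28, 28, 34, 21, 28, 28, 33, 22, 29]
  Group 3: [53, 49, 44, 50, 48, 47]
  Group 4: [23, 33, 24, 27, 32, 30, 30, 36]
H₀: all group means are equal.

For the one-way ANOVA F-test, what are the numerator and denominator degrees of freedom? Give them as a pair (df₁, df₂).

degrees of freedom = [3, 31]

k = 4 groups, N = 35 total
df = (k−1, N−k) = (4−1, 35−4) = (3, 31)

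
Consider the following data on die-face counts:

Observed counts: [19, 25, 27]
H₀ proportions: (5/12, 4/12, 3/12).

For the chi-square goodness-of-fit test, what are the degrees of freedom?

degrees of freedom = 2

df = k − 1 = 3 − 1 = 2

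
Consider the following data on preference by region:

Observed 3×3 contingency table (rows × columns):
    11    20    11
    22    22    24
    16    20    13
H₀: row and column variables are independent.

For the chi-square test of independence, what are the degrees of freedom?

degrees of freedom = 4

df = (r−1)(c−1) = (3−1)·(3−1) = 4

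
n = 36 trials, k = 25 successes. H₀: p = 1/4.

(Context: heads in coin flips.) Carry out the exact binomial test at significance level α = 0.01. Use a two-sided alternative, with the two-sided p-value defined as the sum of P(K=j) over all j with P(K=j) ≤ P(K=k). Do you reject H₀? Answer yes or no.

Exact binomial: n=36, k=25, p₀=1/4=0.2500
P(X=j) = C(n,j)·p₀^j·(1−p₀)^(n−j); p = Σ P(X=j) over j with P(X=j) ≤ P(X=25)
p-value (two-sided) = 0.00000
At α=0.01: p < α → reject H₀

reject H₀: yes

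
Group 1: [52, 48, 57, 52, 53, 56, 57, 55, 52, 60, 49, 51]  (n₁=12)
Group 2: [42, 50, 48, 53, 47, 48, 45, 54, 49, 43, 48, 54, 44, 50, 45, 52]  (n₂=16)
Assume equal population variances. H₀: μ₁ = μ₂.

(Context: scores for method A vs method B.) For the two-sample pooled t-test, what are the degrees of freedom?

degrees of freedom = 26

df = n₁ + n₂ − 2 = 12 + 16 − 2 = 26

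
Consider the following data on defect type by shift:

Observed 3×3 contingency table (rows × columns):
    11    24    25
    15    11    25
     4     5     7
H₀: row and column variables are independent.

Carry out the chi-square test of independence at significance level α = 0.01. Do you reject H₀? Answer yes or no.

Row totals [60, 51, 16], col totals [30, 40, 57], n=127
χ² = (11−14.17)²/14.17 + (24−18.90)²/18.90 + (25−26.93)²/26.93 + (15−12.05)²/12.05 + (11−16.06)²/16.06 + (25−22.89)²/22.89 + (4−3.78)²/3.78 + (5−5.04)²/5.04 + (7−7.18)²/7.18 = 4.7581
df = 4
p-value (upper-tail) = 0.31303
At α=0.01: p ≥ α → fail to reject H₀

reject H₀: no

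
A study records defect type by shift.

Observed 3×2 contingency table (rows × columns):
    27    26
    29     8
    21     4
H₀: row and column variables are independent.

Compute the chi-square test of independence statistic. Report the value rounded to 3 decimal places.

test statistic = 11.607

Row totals [53, 37, 25], col totals [77, 38], n=115
χ² = (27−35.49)²/35.49 + (26−17.51)²/17.51 + (29−24.77)²/24.77 + (8−12.23)²/12.23 + (21−16.74)²/16.74 + (4−8.26)²/8.26 = 11.6066
df = 2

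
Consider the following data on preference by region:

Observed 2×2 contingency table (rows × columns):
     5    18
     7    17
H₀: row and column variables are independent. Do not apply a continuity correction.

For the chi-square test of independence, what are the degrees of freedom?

degrees of freedom = 1

df = (r−1)(c−1) = (2−1)·(2−1) = 1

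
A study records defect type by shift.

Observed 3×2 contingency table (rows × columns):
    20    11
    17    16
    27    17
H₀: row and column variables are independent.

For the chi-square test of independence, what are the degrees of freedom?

degrees of freedom = 2

df = (r−1)(c−1) = (3−1)·(2−1) = 2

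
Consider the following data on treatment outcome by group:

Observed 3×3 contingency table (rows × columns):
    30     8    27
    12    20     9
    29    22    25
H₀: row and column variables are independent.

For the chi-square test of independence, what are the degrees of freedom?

degrees of freedom = 4

df = (r−1)(c−1) = (3−1)·(3−1) = 4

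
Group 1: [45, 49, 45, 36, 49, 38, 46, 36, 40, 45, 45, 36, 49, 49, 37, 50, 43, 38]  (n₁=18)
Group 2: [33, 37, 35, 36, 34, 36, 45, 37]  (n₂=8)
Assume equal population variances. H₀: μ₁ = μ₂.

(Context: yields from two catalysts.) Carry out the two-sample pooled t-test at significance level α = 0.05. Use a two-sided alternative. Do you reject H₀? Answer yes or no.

x̄₁=43.111, s₁=5.201, n₁=18
x̄₂=36.625, s₂=3.662, n₂=8
s_p² = [17·5.201² + 7·3.662²]/24 = 23.0689
SE = √(s_p²·(1/18+1/8)) = 2.0409
t = (43.111−36.625)/2.0409 = 3.1781
df = 24
p-value (two-sided) = 0.00405
At α=0.05: p < α → reject H₀

reject H₀: yes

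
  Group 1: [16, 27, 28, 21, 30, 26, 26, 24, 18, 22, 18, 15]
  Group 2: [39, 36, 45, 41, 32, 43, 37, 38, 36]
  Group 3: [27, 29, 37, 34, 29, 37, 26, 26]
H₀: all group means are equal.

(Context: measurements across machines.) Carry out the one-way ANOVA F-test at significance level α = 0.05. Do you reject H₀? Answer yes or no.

reject H₀: yes

Group means [22.58, 38.56, 30.62], grand mean 29.759
SSB = Σnᵢ(x̄ᵢ−x̄)² = 1320.296; SSW = ΣΣ(x−x̄ᵢ)² = 555.014
MSB = 1320.296/2 = 660.1482; MSW = 555.014/26 = 21.3467
F = MSB/MSW = 30.9251
df = (2, 26)
p-value (upper-tail) = 0.00000
At α=0.05: p < α → reject H₀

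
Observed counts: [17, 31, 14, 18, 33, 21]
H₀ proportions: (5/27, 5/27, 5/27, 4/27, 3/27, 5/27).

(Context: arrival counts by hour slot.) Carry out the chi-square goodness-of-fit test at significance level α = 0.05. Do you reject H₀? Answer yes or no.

reject H₀: yes

n = 134; E_i = n·p_i = [24.81, 24.81, 24.81, 19.85, 14.89, 24.81]
χ² = (17−24.81)²/24.81 + (31−24.81)²/24.81 + (14−24.81)²/24.81 + (18−19.85)²/19.85 + (33−14.89)²/14.89 + (21−24.81)²/24.81 = 31.5060
df = 5
p-value (upper-tail) = 0.00001
At α=0.05: p < α → reject H₀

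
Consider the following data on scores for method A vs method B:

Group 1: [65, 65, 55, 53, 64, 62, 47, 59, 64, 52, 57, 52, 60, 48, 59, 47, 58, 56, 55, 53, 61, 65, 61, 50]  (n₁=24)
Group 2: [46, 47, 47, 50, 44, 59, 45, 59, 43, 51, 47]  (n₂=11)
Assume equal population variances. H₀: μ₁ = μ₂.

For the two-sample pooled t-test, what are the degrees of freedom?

degrees of freedom = 33

df = n₁ + n₂ − 2 = 24 + 11 − 2 = 33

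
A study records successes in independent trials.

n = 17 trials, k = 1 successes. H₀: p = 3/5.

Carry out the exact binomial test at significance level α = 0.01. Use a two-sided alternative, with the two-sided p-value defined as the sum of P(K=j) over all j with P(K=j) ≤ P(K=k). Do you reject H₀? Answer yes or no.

Exact binomial: n=17, k=1, p₀=3/5=0.6000
P(X=j) = C(n,j)·p₀^j·(1−p₀)^(n−j); p = Σ P(X=j) over j with P(X=j) ≤ P(X=1)
p-value (two-sided) = 0.00000
At α=0.01: p < α → reject H₀

reject H₀: yes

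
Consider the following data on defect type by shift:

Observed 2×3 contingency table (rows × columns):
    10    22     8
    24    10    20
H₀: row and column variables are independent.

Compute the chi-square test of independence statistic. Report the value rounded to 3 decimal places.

Row totals [40, 54], col totals [34, 32, 28], n=94
χ² = (10−14.47)²/14.47 + (22−13.62)²/13.62 + (8−11.91)²/11.91 + (24−19.53)²/19.53 + (10−18.38)²/18.38 + (20−16.09)²/16.09 = 13.6247
df = 2

test statistic = 13.625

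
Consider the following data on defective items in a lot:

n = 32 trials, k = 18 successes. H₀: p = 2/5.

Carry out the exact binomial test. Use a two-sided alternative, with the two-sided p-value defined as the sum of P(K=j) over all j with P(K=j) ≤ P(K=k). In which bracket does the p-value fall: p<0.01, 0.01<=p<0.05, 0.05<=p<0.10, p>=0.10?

Exact binomial: n=32, k=18, p₀=2/5=0.4000
P(X=j) = C(n,j)·p₀^j·(1−p₀)^(n−j); p = Σ P(X=j) over j with P(X=j) ≤ P(X=18)
p-value (two-sided) = 0.07109
→ bracket: 0.05<=p<0.10

p-value bracket: 0.05<=p<0.10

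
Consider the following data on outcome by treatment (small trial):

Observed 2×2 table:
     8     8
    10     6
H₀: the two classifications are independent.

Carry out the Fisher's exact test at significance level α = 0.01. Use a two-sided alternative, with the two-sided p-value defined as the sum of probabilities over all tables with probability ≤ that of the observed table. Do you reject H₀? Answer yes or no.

reject H₀: no

Margins: r₁=16, r₂=16, c₁=18, c₂=14, n=32
p_obs = C(16,8)·C(16,10)/C(32,18); sum pmf over tables with pmf ≤ p_obs
p-value (two-sided) = 0.72239
At α=0.01: p ≥ α → fail to reject H₀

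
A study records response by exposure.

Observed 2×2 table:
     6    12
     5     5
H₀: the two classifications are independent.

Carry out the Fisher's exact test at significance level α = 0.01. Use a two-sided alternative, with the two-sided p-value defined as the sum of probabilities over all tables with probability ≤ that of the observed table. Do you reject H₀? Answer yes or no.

Margins: r₁=18, r₂=10, c₁=11, c₂=17, n=28
p_obs = C(18,6)·C(10,5)/C(28,11); sum pmf over tables with pmf ≤ p_obs
p-value (two-sided) = 0.44426
At α=0.01: p ≥ α → fail to reject H₀

reject H₀: no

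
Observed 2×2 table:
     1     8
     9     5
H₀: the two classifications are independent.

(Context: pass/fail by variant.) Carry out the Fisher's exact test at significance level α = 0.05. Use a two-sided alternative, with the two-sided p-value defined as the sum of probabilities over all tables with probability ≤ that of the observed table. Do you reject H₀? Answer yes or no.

reject H₀: yes

Margins: r₁=9, r₂=14, c₁=10, c₂=13, n=23
p_obs = C(9,1)·C(14,9)/C(23,10); sum pmf over tables with pmf ≤ p_obs
p-value (two-sided) = 0.02881
At α=0.05: p < α → reject H₀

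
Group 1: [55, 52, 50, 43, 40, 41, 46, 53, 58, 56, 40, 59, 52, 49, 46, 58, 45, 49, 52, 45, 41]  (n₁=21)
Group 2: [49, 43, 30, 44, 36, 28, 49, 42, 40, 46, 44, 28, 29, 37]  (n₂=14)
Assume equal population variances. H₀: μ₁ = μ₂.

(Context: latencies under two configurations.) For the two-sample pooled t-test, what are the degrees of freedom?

degrees of freedom = 33

df = n₁ + n₂ − 2 = 21 + 14 − 2 = 33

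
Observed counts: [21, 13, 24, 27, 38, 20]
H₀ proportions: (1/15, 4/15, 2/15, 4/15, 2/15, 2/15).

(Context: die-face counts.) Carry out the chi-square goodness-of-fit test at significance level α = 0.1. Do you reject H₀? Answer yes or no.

reject H₀: yes

n = 143; E_i = n·p_i = [9.53, 38.13, 19.07, 38.13, 19.07, 19.07]
χ² = (21−9.53)²/9.53 + (13−38.13)²/38.13 + (24−19.07)²/19.07 + (27−38.13)²/38.13 + (38−19.07)²/19.07 + (20−19.07)²/19.07 = 53.7308
df = 5
p-value (upper-tail) = 0.00000
At α=0.1: p < α → reject H₀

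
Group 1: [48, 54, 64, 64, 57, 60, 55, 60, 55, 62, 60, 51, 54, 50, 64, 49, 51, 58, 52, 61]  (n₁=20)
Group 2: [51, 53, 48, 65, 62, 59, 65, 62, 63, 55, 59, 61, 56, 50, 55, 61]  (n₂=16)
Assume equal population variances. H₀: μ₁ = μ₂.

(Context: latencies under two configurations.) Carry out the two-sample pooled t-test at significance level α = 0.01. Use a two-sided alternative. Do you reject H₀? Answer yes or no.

reject H₀: no

x̄₁=56.450, s₁=5.266, n₁=20
x̄₂=57.812, s₂=5.382, n₂=16
s_p² = [19·5.266² + 15·5.382²]/34 = 28.2761
SE = √(s_p²·(1/20+1/16)) = 1.7836
t = (56.450−57.812)/1.7836 = -0.7639
df = 34
p-value (two-sided) = 0.45018
At α=0.01: p ≥ α → fail to reject H₀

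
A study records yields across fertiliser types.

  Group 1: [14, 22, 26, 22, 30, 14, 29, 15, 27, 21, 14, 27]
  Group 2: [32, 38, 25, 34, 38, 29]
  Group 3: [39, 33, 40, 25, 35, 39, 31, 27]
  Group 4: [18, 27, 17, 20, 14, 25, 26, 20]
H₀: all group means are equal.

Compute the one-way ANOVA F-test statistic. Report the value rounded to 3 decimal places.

Group means [21.75, 32.67, 33.62, 20.88], grand mean 26.265
SSB = Σnᵢ(x̄ᵢ−x̄)² = 1156.284; SSW = ΣΣ(x−x̄ᵢ)² = 930.333
MSB = 1156.284/3 = 385.4281; MSW = 930.333/30 = 31.0111
F = MSB/MSW = 12.4287
df = (3, 30)

test statistic = 12.429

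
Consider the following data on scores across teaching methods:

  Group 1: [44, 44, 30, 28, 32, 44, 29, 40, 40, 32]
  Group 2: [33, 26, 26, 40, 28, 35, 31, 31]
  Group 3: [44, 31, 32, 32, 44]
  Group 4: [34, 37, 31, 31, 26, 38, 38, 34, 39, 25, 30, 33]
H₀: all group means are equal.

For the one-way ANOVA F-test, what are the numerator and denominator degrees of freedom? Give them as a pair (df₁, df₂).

k = 4 groups, N = 35 total
df = (k−1, N−k) = (4−1, 35−4) = (3, 31)

degrees of freedom = [3, 31]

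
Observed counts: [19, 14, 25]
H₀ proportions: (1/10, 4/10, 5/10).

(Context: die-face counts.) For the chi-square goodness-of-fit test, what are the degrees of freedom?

df = k − 1 = 3 − 1 = 2

degrees of freedom = 2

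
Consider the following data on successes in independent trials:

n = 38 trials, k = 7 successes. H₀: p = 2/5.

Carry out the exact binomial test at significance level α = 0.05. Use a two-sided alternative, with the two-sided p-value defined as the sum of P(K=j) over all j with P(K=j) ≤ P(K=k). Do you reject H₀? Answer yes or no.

Exact binomial: n=38, k=7, p₀=2/5=0.4000
P(X=j) = C(n,j)·p₀^j·(1−p₀)^(n−j); p = Σ P(X=j) over j with P(X=j) ≤ P(X=7)
p-value (two-sided) = 0.00725
At α=0.05: p < α → reject H₀

reject H₀: yes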